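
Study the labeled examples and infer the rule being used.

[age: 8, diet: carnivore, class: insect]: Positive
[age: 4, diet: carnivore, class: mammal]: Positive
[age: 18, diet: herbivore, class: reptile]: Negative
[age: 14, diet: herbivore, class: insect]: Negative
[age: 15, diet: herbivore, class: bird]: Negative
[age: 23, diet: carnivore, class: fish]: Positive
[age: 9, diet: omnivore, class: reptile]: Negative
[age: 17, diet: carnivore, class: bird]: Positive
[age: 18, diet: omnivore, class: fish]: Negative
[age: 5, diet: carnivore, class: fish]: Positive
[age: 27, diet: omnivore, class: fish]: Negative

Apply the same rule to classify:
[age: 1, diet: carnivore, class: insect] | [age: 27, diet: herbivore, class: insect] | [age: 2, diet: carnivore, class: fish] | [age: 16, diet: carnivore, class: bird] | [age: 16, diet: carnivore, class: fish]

'Positive' ⟺ diet is carnivore.
[age: 1, diet: carnivore, class: insect]: Positive (diet is carnivore). [age: 27, diet: herbivore, class: insect]: Negative (diet is herbivore). [age: 2, diet: carnivore, class: fish]: Positive (diet is carnivore). [age: 16, diet: carnivore, class: bird]: Positive (diet is carnivore). [age: 16, diet: carnivore, class: fish]: Positive (diet is carnivore).

Positive, Negative, Positive, Positive, Positive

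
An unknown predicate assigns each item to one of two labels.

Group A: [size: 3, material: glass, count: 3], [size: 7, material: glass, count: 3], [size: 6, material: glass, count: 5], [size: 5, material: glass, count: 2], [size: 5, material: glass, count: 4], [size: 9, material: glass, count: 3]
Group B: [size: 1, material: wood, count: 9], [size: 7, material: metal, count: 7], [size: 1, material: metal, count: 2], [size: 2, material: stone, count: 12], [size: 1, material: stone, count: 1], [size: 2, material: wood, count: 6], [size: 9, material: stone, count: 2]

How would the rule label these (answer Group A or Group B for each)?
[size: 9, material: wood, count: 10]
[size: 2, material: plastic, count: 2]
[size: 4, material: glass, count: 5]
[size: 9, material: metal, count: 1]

The simplest hypothesis consistent with all the labels is: material is glass.

Group B, Group B, Group A, Group B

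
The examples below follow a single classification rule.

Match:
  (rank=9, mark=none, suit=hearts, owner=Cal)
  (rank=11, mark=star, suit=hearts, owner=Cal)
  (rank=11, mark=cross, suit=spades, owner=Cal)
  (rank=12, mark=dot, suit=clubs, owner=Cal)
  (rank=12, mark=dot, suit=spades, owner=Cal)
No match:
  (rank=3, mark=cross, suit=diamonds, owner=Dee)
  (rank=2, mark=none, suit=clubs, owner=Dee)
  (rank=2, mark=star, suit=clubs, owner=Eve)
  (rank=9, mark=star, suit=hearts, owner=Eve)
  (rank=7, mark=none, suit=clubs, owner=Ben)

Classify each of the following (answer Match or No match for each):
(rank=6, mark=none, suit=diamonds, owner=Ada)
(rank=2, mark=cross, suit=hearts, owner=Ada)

A rule that fits every label: owner is Cal — true of each 'Match' example, false of each 'No match' one.

No match, No match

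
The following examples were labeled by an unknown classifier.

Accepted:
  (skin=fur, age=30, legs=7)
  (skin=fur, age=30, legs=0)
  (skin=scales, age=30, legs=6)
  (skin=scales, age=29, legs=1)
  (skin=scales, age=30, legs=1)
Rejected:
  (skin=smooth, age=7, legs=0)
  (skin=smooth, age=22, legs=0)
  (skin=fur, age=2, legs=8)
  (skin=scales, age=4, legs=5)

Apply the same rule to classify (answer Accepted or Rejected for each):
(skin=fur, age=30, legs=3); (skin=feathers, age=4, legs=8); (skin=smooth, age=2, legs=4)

All 'Accepted' examples share one property — age ≥ 29 — and every 'Rejected' example lacks it.
(skin=fur, age=30, legs=3) — age = 30, hence Accepted.
(skin=feathers, age=4, legs=8) — age = 4, hence Rejected.
(skin=smooth, age=2, legs=4) — age = 2, hence Rejected.

Accepted, Rejected, Rejected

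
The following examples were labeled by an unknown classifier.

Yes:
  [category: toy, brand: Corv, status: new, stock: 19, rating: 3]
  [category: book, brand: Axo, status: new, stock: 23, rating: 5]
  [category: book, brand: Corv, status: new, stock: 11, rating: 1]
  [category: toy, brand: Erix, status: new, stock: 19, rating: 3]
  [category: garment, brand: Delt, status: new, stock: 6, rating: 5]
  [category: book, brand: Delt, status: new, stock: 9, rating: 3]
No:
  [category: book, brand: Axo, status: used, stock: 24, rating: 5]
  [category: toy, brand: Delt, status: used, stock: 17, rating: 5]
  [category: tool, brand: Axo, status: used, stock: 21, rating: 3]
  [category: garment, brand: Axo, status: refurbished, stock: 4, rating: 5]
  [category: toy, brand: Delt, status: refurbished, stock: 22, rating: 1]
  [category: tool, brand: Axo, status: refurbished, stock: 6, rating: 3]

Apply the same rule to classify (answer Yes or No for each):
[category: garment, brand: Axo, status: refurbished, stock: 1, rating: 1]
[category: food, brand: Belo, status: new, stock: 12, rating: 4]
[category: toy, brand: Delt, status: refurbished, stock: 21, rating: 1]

No, Yes, No

The common property of the 'Yes' items is: status is new. No 'No' item has it.
[category: garment, brand: Axo, status: refurbished, stock: 1, rating: 1] — status is refurbished, hence No.
[category: food, brand: Belo, status: new, stock: 12, rating: 4] — status is new, hence Yes.
[category: toy, brand: Delt, status: refurbished, stock: 21, rating: 1] — status is refurbished, hence No.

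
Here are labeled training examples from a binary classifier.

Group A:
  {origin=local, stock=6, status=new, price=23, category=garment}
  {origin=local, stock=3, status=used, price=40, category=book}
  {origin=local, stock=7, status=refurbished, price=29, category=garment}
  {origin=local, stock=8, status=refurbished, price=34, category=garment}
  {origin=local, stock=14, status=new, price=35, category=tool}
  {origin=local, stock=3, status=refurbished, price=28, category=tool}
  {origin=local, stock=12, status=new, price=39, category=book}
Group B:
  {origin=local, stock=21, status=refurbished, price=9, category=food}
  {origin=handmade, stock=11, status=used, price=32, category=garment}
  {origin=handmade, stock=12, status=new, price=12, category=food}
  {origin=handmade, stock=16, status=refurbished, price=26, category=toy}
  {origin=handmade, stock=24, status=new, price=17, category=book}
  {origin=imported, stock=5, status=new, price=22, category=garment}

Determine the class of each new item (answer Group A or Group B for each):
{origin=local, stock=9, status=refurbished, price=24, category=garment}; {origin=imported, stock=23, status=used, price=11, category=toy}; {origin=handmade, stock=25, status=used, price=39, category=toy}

Group A, Group B, Group B

The classifier is using: origin is local AND price ≥ 12.
{origin=local, stock=9, status=refurbished, price=24, category=garment}: origin is local, price = 24 — passes, so Group A. {origin=imported, stock=23, status=used, price=11, category=toy}: origin is imported, price = 11 — does not pass, so Group B. {origin=handmade, stock=25, status=used, price=39, category=toy}: origin is handmade, price = 39 — does not pass, so Group B.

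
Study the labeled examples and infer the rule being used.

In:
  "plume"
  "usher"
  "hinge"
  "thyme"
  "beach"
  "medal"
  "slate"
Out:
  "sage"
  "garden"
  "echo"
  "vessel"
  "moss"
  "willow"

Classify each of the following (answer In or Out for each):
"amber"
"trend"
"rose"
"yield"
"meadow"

'In' ⟺ odd length.
"amber": length 5, meets the rule → In. "trend": length 5, meets the rule → In. "rose": length 4, fails this test → Out. "yield": length 5, meets the rule → In. "meadow": length 6, fails this test → Out.

In, In, Out, In, Out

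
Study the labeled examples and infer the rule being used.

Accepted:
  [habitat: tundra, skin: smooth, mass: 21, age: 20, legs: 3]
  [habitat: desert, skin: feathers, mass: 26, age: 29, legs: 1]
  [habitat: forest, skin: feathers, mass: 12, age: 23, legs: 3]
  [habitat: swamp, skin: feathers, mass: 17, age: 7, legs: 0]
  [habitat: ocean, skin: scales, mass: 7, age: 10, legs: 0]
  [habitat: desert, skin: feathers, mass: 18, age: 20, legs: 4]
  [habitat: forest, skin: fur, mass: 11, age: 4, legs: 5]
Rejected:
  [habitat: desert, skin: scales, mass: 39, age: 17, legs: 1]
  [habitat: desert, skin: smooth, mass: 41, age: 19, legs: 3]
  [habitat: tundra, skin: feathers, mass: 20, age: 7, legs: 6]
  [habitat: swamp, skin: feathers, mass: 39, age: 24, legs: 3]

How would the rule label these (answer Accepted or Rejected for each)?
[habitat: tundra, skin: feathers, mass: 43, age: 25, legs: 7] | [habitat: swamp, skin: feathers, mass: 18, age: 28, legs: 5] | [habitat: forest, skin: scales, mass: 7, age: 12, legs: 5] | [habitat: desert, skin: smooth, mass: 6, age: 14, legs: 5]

Rejected, Accepted, Accepted, Accepted

The rule appears to be: legs ≤ 5 AND mass ≤ 26.
[habitat: tundra, skin: feathers, mass: 43, age: 25, legs: 7]: Rejected (legs = 7, mass = 43). [habitat: swamp, skin: feathers, mass: 18, age: 28, legs: 5]: Accepted (legs = 5, mass = 18). [habitat: forest, skin: scales, mass: 7, age: 12, legs: 5]: Accepted (legs = 5, mass = 7). [habitat: desert, skin: smooth, mass: 6, age: 14, legs: 5]: Accepted (legs = 5, mass = 6).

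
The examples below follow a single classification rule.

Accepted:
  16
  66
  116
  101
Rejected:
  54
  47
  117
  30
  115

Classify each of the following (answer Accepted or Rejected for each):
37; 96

Rejected, Accepted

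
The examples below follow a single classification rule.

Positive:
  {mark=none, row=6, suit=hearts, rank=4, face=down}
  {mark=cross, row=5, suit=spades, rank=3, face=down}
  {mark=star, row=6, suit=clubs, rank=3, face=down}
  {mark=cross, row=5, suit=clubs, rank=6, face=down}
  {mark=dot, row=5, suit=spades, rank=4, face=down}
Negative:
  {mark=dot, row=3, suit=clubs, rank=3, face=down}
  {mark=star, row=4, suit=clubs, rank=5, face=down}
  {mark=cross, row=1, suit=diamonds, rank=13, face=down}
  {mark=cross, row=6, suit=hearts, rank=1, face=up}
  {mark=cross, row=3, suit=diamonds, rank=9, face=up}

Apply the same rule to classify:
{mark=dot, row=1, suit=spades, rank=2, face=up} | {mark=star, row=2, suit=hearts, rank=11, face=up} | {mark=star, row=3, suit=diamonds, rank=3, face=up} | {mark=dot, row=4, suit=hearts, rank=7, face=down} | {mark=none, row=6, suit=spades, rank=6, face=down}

Negative, Negative, Negative, Negative, Positive

All 'Positive' examples share one property — face is down AND row ≥ 5 — and every 'Negative' example lacks it.
{mark=dot, row=1, suit=spades, rank=2, face=up}: face is up, row = 1 — does not pass, so Negative. {mark=star, row=2, suit=hearts, rank=11, face=up}: face is up, row = 2 — does not pass, so Negative. {mark=star, row=3, suit=diamonds, rank=3, face=up}: face is up, row = 3 — does not pass, so Negative. {mark=dot, row=4, suit=hearts, rank=7, face=down}: face is down, row = 4 — does not pass, so Negative. {mark=none, row=6, suit=spades, rank=6, face=down}: face is down, row = 6 — satisfies this, so Positive.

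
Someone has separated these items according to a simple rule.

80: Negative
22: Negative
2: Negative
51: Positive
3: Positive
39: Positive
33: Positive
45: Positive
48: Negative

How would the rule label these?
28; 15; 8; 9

Every 'Positive' example satisfies: odd. None of the 'Negative' examples do.
28 → 28 is even → Negative.
15 → 15 is odd → Positive.
8 → 8 is even → Negative.
9 → 9 is odd → Positive.

Negative, Positive, Negative, Positive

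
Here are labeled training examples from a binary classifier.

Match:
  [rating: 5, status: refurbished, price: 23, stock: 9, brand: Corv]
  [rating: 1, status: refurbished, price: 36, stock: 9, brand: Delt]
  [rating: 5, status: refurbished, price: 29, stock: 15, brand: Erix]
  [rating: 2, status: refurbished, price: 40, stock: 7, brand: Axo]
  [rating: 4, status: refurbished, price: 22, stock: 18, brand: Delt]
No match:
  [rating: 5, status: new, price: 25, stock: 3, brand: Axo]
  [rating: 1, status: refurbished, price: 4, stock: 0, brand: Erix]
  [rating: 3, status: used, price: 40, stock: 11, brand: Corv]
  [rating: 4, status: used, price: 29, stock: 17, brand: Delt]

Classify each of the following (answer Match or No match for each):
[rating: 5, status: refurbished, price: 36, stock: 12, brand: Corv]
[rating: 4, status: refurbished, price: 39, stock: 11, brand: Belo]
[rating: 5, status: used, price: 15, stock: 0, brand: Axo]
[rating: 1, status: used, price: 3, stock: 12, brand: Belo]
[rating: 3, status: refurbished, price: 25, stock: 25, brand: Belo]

Match, Match, No match, No match, Match

The pattern is that an item is 'Match' exactly when: status is refurbished AND stock ≥ 3.
Match: [rating: 5, status: refurbished, price: 36, stock: 12, brand: Corv], since status is refurbished, stock = 12. Match: [rating: 4, status: refurbished, price: 39, stock: 11, brand: Belo], since status is refurbished, stock = 11. No match: [rating: 5, status: used, price: 15, stock: 0, brand: Axo], since status is used, stock = 0. No match: [rating: 1, status: used, price: 3, stock: 12, brand: Belo], since status is used, stock = 12. Match: [rating: 3, status: refurbished, price: 25, stock: 25, brand: Belo], since status is refurbished, stock = 25.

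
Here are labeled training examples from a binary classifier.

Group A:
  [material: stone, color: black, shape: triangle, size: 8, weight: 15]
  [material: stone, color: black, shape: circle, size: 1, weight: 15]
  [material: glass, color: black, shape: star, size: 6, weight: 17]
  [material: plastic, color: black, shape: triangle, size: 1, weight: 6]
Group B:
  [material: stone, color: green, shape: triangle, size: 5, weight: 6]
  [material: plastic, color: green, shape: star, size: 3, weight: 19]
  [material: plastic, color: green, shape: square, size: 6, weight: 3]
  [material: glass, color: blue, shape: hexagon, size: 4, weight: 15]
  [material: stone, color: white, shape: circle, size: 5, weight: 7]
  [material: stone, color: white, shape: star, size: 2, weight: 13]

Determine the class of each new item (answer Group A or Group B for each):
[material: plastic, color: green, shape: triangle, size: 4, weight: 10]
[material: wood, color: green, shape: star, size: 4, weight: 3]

Group B, Group B

The rule appears to be: color is black.
[material: plastic, color: green, shape: triangle, size: 4, weight: 10] → color is green → Group B.
[material: wood, color: green, shape: star, size: 4, weight: 3] → color is green → Group B.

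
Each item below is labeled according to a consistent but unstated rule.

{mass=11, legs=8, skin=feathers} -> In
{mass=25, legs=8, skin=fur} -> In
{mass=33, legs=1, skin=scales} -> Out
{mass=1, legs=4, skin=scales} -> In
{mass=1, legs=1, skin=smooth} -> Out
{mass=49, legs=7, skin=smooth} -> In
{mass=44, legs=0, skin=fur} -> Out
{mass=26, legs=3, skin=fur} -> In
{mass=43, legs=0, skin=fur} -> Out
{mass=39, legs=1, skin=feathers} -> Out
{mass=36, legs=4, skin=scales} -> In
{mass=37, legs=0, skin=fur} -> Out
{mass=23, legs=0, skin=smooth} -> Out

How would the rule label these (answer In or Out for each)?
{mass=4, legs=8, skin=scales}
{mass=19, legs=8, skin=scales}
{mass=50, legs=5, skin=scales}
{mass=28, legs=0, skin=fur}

In, In, In, Out

The pattern is that an item is 'In' exactly when: legs ≥ 3.
In: {mass=4, legs=8, skin=scales}, since legs = 8.
In: {mass=19, legs=8, skin=scales}, since legs = 8.
In: {mass=50, legs=5, skin=scales}, since legs = 5.
Out: {mass=28, legs=0, skin=fur}, since legs = 0.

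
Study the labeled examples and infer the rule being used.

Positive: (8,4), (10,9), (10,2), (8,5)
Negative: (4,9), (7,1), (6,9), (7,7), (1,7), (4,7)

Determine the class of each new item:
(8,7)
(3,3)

The distinguishing property — first ≥ 8 — holds for all the 'Positive' cases and none of the 'Negative' cases.
(8,7): first 8, qualifies → Positive. (3,3): first 3, does not pass → Negative.

Positive, Negative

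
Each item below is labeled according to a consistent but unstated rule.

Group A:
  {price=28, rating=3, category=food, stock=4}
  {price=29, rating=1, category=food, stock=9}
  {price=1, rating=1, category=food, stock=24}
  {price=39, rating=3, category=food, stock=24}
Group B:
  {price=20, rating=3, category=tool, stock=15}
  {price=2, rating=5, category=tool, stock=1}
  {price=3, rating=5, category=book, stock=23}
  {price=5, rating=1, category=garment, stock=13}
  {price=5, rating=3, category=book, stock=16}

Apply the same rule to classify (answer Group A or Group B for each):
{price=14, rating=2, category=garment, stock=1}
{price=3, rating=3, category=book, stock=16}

Rule: category is food. This holds for each 'Group A' example and fails for each 'Group B' one.

Group B, Group B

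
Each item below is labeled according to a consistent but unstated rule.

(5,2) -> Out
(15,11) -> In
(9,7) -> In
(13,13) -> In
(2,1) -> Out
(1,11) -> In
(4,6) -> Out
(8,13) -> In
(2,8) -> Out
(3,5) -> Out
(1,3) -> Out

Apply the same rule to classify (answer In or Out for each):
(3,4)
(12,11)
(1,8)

Every 'In' example satisfies: sum ≥ 12. None of the 'Out' examples do.
(3,4): Out (3+4 = 7). (12,11): In (12+11 = 23). (1,8): Out (1+8 = 9).

Out, In, Out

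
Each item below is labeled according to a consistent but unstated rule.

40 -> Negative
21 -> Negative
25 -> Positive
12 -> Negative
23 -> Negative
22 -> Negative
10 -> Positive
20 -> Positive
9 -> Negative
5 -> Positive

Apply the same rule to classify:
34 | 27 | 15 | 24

Negative, Negative, Positive, Negative

'Positive' ⟺ multiple of 5 AND at most 25.
Negative: 34, since 34 = 5·6 + 4, 34 > 25.
Negative: 27, since 27 = 5·5 + 2, 27 > 25.
Positive: 15, since 15 = 5·3, 15 ≤ 25.
Negative: 24, since 24 = 5·4 + 4, 24 ≤ 25.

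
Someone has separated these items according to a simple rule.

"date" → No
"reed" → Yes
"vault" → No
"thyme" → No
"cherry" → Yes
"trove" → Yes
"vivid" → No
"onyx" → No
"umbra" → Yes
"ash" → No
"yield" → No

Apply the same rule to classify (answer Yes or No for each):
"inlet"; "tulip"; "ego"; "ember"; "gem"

No, No, No, Yes, No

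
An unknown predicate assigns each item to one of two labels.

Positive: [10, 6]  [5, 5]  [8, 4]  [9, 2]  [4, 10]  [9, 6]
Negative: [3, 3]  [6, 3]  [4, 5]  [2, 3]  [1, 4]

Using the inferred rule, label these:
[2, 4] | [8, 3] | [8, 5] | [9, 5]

The classifier is using: sum ≥ 10.
[2, 4] → 2+4 = 6 → Negative.
[8, 3] → 8+3 = 11 → Positive.
[8, 5] → 8+5 = 13 → Positive.
[9, 5] → 9+5 = 14 → Positive.

Negative, Positive, Positive, Positive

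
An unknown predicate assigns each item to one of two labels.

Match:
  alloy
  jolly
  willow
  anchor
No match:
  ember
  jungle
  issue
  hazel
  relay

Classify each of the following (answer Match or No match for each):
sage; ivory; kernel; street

No match, Match, No match, No match

The pattern is that an item is 'Match' exactly when: contains 'o'.
No match: sage, since no 'o'.
Match: ivory, since has 'o'.
No match: kernel, since no 'o'.
No match: street, since no 'o'.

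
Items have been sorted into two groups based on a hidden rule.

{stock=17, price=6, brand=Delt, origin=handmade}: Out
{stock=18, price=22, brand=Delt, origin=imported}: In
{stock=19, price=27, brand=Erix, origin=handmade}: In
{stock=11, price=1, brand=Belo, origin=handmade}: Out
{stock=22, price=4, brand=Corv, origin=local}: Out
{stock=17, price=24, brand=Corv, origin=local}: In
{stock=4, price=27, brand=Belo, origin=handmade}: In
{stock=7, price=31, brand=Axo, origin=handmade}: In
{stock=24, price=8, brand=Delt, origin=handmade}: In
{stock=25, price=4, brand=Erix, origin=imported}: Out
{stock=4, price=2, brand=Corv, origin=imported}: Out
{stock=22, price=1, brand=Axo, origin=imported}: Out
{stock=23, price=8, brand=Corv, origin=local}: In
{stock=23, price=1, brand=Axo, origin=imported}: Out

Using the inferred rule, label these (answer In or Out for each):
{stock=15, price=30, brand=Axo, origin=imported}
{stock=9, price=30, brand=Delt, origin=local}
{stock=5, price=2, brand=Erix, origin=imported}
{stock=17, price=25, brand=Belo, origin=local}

In, In, Out, In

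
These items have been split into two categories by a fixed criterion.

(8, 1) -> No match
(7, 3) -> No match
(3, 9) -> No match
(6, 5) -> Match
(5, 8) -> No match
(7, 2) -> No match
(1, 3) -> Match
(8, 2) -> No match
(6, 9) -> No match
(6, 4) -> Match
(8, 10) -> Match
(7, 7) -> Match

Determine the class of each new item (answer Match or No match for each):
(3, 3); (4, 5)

Rule: |first − second| ≤ 2. This holds for each 'Match' example and fails for each 'No match' one.
(3, 3) — |3−3| = 0, hence Match. (4, 5) — |4−5| = 1, hence Match.

Match, Match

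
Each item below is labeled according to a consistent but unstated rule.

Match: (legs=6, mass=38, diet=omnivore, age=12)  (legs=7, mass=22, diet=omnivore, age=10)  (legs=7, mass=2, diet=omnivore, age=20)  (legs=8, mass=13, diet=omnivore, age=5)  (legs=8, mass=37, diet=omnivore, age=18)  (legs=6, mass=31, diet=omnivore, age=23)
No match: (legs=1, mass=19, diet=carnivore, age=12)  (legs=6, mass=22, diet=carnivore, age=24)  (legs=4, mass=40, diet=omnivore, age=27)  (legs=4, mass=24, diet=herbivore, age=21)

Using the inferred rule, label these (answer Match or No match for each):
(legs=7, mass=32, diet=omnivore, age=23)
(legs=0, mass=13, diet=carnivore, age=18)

Match, No match

One predicate separates the groups cleanly: diet is omnivore AND age ≤ 23.
(legs=7, mass=32, diet=omnivore, age=23): Match (diet is omnivore, age = 23).
(legs=0, mass=13, diet=carnivore, age=18): No match (diet is carnivore, age = 18).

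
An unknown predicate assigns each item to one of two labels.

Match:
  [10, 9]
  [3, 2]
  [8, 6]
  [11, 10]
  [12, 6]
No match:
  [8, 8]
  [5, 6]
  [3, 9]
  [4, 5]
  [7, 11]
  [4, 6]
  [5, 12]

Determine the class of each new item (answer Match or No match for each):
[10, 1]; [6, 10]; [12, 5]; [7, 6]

The common property of the 'Match' items is: first > second. No 'No match' item has it.
[10, 1]: Match (10 > 1).
[6, 10]: No match (6 < 10).
[12, 5]: Match (12 > 5).
[7, 6]: Match (7 > 6).

Match, No match, Match, Match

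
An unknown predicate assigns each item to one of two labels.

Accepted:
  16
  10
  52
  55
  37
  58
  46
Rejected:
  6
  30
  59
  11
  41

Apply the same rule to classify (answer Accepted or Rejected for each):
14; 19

One predicate separates the groups cleanly: ≡ 1 (mod 3).
14: 14 mod 3 = 2 — lacks this property, so Rejected.
19: 19 mod 3 = 1 — matches, so Accepted.

Rejected, Accepted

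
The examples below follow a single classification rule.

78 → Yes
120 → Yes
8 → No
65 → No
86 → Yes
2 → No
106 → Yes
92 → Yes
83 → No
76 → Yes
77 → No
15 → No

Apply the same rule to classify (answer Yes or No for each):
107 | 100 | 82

No, Yes, Yes

One predicate separates the groups cleanly: even AND at least 15.
107 — 107 is odd, 107 ≥ 15, hence No. 100 — 100 is even, 100 ≥ 15, hence Yes. 82 — 82 is even, 82 ≥ 15, hence Yes.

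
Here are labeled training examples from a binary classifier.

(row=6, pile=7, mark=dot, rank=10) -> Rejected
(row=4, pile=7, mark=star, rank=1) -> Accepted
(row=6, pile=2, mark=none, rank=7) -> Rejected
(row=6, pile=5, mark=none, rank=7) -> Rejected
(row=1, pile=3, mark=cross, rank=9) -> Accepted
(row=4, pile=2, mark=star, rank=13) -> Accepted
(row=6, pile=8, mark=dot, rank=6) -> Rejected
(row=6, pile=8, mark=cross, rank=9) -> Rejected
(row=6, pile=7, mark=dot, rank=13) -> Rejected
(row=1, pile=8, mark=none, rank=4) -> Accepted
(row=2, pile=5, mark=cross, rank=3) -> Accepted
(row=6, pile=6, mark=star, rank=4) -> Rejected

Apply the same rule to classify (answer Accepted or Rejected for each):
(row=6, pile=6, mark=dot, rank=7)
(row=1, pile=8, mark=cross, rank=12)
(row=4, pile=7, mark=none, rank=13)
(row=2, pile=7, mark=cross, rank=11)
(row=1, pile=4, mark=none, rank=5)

Rejected, Accepted, Accepted, Accepted, Accepted

The distinguishing property — row ≤ 4 — holds for all the 'Accepted' cases and none of the 'Rejected' cases.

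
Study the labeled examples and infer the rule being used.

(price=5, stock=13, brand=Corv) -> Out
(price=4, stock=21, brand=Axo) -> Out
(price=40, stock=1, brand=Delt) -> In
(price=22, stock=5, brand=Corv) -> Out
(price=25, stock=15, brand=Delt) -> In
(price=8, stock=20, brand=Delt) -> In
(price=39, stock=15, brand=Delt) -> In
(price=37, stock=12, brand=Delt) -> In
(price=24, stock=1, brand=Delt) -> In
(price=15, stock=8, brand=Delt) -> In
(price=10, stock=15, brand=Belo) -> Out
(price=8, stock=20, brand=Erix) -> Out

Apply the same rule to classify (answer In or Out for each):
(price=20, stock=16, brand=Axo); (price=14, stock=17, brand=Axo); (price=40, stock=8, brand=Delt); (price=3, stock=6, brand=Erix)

Out, Out, In, Out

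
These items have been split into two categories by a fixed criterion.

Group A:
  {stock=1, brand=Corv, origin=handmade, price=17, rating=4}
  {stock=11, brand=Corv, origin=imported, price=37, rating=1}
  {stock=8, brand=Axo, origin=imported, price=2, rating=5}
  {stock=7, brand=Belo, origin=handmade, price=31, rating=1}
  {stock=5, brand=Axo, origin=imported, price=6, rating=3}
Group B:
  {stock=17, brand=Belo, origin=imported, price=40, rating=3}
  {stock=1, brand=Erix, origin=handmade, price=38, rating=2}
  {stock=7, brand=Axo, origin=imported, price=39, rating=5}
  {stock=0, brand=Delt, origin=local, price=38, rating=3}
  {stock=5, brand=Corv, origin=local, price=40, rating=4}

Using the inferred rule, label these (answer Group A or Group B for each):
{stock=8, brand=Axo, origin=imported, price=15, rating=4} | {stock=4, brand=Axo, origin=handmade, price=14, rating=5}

Group A, Group A

Rule: price ≤ 37. This holds for each 'Group A' example and fails for each 'Group B' one.
{stock=8, brand=Axo, origin=imported, price=15, rating=4}: price = 15, matches → Group A. {stock=4, brand=Axo, origin=handmade, price=14, rating=5}: price = 14, matches → Group A.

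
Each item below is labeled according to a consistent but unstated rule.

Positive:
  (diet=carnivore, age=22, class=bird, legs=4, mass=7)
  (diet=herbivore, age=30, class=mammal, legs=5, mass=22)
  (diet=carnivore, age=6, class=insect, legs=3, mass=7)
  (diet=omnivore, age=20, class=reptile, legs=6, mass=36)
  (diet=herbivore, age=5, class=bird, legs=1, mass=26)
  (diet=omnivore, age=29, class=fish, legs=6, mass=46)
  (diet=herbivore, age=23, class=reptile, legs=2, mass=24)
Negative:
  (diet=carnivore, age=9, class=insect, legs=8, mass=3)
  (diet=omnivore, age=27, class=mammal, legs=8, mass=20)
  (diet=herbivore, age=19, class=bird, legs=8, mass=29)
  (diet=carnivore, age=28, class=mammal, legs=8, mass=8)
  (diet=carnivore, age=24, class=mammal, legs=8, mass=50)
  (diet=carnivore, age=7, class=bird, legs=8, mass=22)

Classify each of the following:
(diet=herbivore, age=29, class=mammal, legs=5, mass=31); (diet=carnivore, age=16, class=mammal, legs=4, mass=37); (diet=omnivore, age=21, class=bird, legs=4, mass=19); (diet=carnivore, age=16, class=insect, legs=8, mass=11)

The classifier is using: legs ≤ 6.
(diet=herbivore, age=29, class=mammal, legs=5, mass=31) → legs = 5 → Positive. (diet=carnivore, age=16, class=mammal, legs=4, mass=37) → legs = 4 → Positive. (diet=omnivore, age=21, class=bird, legs=4, mass=19) → legs = 4 → Positive. (diet=carnivore, age=16, class=insect, legs=8, mass=11) → legs = 8 → Negative.

Positive, Positive, Positive, Negative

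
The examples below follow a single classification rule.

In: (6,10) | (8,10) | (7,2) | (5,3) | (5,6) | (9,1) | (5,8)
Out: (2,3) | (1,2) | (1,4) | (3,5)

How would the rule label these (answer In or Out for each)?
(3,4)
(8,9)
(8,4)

The pattern is that an item is 'In' exactly when: first ≥ 4.
(3,4) — first 3, hence Out. (8,9) — first 8, hence In. (8,4) — first 8, hence In.

Out, In, In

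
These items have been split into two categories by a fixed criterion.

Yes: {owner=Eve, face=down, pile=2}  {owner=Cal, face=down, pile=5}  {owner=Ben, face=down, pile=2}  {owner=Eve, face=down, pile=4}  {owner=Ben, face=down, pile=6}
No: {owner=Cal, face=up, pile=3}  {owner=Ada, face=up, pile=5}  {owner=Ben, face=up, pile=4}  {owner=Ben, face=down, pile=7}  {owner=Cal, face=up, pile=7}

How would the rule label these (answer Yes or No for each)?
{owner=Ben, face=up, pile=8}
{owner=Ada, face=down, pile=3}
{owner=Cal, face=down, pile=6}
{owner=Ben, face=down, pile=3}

The pattern is that an item is 'Yes' exactly when: face is down AND pile ≤ 6.
{owner=Ben, face=up, pile=8} → face is up, pile = 8 → No.
{owner=Ada, face=down, pile=3} → face is down, pile = 3 → Yes.
{owner=Cal, face=down, pile=6} → face is down, pile = 6 → Yes.
{owner=Ben, face=down, pile=3} → face is down, pile = 3 → Yes.

No, Yes, Yes, Yes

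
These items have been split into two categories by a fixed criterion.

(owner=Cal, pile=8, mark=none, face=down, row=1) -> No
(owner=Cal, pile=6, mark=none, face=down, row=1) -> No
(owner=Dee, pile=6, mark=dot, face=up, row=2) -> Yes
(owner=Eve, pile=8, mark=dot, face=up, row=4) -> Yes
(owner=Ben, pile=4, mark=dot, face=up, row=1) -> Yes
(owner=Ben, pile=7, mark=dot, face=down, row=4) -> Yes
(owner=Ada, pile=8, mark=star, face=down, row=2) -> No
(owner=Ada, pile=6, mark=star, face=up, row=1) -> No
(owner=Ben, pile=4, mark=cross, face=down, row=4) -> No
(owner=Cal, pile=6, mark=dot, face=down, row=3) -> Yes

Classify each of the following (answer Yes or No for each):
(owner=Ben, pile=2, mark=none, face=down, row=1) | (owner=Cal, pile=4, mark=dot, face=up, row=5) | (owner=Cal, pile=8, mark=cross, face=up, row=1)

No, Yes, No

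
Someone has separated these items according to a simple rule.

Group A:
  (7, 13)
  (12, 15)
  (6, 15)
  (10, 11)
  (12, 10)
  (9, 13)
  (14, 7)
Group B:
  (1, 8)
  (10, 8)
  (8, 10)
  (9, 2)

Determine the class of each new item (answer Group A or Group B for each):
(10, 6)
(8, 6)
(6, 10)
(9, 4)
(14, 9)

Group B, Group B, Group B, Group B, Group A

The common property of the 'Group A' items is: sum ≥ 20. No 'Group B' item has it.
(10, 6): Group B (10+6 = 16).
(8, 6): Group B (8+6 = 14).
(6, 10): Group B (6+10 = 16).
(9, 4): Group B (9+4 = 13).
(14, 9): Group A (14+9 = 23).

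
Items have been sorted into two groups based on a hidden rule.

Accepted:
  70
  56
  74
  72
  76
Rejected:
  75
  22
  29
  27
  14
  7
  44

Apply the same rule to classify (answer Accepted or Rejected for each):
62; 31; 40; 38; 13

'Accepted' ⟺ even AND at least 56.

Accepted, Rejected, Rejected, Rejected, Rejected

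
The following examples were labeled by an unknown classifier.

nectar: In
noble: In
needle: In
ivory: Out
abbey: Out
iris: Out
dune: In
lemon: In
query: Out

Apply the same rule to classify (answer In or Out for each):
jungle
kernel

The simplest hypothesis consistent with all the labels is: contains 'n'.
jungle → has 'n' → In.
kernel → has 'n' → In.

In, In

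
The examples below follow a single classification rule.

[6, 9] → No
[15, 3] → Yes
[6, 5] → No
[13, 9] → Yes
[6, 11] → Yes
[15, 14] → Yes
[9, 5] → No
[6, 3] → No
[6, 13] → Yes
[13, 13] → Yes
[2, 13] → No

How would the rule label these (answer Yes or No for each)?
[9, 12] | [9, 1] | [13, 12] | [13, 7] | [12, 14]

The rule appears to be: sum ≥ 17.
[9, 12]: 9+12 = 21 — has this property, so Yes.
[9, 1]: 9+1 = 10 — lacks this property, so No.
[13, 12]: 13+12 = 25 — has this property, so Yes.
[13, 7]: 13+7 = 20 — has this property, so Yes.
[12, 14]: 12+14 = 26 — has this property, so Yes.

Yes, No, Yes, Yes, Yes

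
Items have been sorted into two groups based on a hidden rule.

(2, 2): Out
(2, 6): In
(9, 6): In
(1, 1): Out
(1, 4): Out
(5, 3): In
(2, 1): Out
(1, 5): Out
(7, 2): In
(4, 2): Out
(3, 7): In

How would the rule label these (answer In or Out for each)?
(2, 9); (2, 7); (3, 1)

In, In, Out

All 'In' examples share one property — sum ≥ 8 — and every 'Out' example lacks it.
(2, 9): 2+9 = 11, fits → In.
(2, 7): 2+7 = 9, fits → In.
(3, 1): 3+1 = 4, fails the rule → Out.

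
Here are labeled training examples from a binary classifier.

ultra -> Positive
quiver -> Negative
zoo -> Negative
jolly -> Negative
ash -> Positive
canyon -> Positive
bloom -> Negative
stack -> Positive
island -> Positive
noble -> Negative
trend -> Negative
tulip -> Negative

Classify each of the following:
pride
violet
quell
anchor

Negative, Negative, Negative, Positive

'Positive' ⟺ contains 'a'.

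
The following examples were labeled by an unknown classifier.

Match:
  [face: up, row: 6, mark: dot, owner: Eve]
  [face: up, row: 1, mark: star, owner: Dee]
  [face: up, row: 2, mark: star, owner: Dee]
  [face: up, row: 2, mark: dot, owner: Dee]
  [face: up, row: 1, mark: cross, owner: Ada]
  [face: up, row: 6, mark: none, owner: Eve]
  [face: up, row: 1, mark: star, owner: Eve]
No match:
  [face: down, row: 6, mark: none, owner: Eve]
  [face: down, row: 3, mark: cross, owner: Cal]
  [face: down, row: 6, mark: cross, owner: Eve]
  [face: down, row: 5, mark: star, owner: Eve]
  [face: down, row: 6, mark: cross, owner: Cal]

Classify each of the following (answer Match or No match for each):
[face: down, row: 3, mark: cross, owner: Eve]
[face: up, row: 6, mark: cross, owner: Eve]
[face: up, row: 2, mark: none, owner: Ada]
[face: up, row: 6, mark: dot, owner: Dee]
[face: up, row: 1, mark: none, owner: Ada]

Rule: face is up. This holds for each 'Match' example and fails for each 'No match' one.

No match, Match, Match, Match, Match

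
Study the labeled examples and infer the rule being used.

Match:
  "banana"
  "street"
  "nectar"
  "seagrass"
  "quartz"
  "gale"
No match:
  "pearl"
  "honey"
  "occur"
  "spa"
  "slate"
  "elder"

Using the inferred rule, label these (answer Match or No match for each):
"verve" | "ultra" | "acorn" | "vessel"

No match, No match, No match, Match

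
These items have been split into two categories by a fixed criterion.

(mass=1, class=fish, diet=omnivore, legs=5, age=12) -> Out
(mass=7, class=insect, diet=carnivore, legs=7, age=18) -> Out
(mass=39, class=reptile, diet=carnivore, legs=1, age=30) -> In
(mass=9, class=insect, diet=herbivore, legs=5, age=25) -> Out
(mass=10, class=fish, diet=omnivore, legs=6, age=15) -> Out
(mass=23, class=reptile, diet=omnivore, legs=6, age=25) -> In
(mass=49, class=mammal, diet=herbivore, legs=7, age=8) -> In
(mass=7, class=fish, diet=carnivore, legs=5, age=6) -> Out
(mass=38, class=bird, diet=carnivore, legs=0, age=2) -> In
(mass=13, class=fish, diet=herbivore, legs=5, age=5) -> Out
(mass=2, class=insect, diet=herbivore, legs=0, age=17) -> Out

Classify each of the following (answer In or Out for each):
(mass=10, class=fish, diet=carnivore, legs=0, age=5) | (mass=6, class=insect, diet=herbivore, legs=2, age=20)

The pattern is that an item is 'In' exactly when: mass ≥ 23.
(mass=10, class=fish, diet=carnivore, legs=0, age=5): mass = 10 — does not fit, so Out. (mass=6, class=insect, diet=herbivore, legs=2, age=20): mass = 6 — does not fit, so Out.

Out, Out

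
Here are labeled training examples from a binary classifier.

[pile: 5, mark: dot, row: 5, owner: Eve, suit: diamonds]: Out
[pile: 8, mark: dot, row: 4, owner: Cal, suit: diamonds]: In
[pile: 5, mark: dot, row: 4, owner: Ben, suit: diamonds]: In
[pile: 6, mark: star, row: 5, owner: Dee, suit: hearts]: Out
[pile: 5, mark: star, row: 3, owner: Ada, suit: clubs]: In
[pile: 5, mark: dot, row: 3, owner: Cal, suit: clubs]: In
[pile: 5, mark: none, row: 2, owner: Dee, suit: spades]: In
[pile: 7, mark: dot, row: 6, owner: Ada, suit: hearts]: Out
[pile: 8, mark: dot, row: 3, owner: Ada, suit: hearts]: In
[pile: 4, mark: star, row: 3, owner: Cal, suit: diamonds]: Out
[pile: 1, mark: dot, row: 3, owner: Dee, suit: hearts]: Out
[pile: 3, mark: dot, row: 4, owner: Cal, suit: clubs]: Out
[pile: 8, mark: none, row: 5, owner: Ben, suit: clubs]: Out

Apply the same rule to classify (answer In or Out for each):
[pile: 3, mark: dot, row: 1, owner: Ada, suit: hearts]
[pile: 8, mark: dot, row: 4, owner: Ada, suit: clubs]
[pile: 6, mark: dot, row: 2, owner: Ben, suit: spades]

Out, In, In

The distinguishing property — row ≤ 4 AND pile ≥ 5 — holds for all the 'In' cases and none of the 'Out' cases.
[pile: 3, mark: dot, row: 1, owner: Ada, suit: hearts]: row = 1, pile = 3 — does not satisfy this, so Out.
[pile: 8, mark: dot, row: 4, owner: Ada, suit: clubs]: row = 4, pile = 8 — satisfies this, so In.
[pile: 6, mark: dot, row: 2, owner: Ben, suit: spades]: row = 2, pile = 6 — satisfies this, so In.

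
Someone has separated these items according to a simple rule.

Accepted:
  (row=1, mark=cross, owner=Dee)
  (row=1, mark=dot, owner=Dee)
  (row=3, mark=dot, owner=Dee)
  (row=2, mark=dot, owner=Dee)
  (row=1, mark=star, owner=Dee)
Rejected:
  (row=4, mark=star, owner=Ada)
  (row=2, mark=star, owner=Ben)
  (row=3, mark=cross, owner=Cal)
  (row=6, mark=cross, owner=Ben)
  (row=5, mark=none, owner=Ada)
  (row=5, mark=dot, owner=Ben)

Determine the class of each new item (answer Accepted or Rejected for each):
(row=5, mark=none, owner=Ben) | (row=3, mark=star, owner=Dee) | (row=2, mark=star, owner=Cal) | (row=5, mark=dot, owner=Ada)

'Accepted' ⟺ owner is Dee.
(row=5, mark=none, owner=Ben): owner is Ben — does not fit, so Rejected. (row=3, mark=star, owner=Dee): owner is Dee — qualifies, so Accepted. (row=2, mark=star, owner=Cal): owner is Cal — does not fit, so Rejected. (row=5, mark=dot, owner=Ada): owner is Ada — does not fit, so Rejected.

Rejected, Accepted, Rejected, Rejected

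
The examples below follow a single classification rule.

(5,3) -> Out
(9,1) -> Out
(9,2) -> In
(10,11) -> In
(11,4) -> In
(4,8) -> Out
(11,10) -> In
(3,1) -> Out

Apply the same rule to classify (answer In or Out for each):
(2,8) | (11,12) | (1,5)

The rule appears to be: sum is odd.
(2,8): 2+8 = 10, does not pass → Out. (11,12): 11+12 = 23, checks out → In. (1,5): 1+5 = 6, does not pass → Out.

Out, In, Out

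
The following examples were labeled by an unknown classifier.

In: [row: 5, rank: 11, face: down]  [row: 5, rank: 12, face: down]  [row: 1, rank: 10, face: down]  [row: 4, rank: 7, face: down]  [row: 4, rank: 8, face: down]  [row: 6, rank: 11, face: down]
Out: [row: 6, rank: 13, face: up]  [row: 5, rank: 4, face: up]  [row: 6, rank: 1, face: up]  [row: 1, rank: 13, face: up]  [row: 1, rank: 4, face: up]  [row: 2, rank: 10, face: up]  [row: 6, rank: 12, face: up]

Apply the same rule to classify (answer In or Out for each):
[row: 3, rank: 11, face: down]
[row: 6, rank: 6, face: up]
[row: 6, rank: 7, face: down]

In, Out, In

One predicate separates the groups cleanly: face is down.
[row: 3, rank: 11, face: down]: face is down, has this property → In. [row: 6, rank: 6, face: up]: face is up, does not pass → Out. [row: 6, rank: 7, face: down]: face is down, has this property → In.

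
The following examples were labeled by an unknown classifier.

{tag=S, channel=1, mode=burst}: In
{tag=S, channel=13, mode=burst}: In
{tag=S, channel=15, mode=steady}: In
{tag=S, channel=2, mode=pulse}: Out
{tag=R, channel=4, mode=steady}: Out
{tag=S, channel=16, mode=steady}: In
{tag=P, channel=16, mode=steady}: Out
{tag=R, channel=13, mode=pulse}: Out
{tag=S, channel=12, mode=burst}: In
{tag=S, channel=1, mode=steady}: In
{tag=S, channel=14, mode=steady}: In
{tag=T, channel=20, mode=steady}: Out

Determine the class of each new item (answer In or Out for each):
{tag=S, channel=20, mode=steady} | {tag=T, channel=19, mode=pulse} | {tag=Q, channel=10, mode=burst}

All 'In' examples share one property — tag is S AND channel ≠ 2 — and every 'Out' example lacks it.
In: {tag=S, channel=20, mode=steady}, since tag is S, channel = 20.
Out: {tag=T, channel=19, mode=pulse}, since tag is T, channel = 19.
Out: {tag=Q, channel=10, mode=burst}, since tag is Q, channel = 10.

In, Out, Out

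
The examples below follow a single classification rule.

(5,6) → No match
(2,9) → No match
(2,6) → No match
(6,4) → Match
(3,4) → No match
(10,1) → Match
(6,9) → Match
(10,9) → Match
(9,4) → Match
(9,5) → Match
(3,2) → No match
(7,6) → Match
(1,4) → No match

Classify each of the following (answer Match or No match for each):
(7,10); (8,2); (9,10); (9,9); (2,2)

The simplest hypothesis consistent with all the labels is: first ≥ 6.

Match, Match, Match, Match, No match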